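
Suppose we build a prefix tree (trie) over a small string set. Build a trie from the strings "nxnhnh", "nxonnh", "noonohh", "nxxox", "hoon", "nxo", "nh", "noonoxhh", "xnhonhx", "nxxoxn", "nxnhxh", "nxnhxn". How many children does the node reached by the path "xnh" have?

Follow the path "xnh" to its node, then look at its outgoing edges.
Distinct next characters after "xnh": o.
That node has 1 child edge.

1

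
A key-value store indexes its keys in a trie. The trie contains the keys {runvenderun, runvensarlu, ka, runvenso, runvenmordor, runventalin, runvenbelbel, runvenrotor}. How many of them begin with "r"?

Walk to "r"; the words in its subtree are exactly those with that prefix.
Matches: "runvenbelbel", "runvenderun", "runvenmordor", "runvenrotor", "runvensarlu", "runvenso", "runventalin"
Count: 7

7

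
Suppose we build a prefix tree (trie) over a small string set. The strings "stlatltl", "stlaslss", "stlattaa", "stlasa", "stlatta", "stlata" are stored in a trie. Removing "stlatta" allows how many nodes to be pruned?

Walk "stlatta" from the leaf back toward the root, removing each node that no remaining word uses.
Every node on "stlatta" is still needed (e.g. by "stlattaa"), so nothing is freed.
Nodes removed: 0

0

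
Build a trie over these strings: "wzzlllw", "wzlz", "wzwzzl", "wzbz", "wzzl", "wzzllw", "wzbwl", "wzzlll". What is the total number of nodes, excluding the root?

18

Trace insertions, counting only characters that open a new branch:
  "wzzlllw" → 7 new (w, z, z, l, l, l, w)
  "wzlz" → prefix "wz" already present; 2 new (l, z)
  "wzwzzl" → prefix "wz" already present; 4 new (w, z, z, l)
  "wzbz" → prefix "wz" already present; 2 new (b, z)
  "wzzl" → prefix "wzzl" already present; 0 new (none)
  "wzzllw" → prefix "wzzll" already present; 1 new (w)
  "wzbwl" → prefix "wzb" already present; 2 new (w, l)
  "wzzlll" → prefix "wzzlll" already present; 0 new (none)
Total nodes = 7 + 2 + 4 + 2 + 0 + 1 + 2 + 0 = 18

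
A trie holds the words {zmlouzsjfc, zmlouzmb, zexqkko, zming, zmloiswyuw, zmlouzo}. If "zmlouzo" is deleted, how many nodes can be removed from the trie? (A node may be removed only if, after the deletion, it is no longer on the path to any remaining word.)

1

Walk "zmlouzo" from the leaf back toward the root, removing each node that no remaining word uses.
The suffix "o" (1 node) is used only by "zmlouzo"; the node for "zmlouz" still has the child "s", so pruning stops there.
Nodes removed: 1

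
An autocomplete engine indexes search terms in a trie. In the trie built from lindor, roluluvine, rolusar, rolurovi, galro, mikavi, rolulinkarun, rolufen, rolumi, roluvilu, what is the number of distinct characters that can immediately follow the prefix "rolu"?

Follow the path "rolu" to its node, then look at its outgoing edges.
Distinct next characters after "rolu": f, l, m, r, s, v.
That node has 6 child edges.

6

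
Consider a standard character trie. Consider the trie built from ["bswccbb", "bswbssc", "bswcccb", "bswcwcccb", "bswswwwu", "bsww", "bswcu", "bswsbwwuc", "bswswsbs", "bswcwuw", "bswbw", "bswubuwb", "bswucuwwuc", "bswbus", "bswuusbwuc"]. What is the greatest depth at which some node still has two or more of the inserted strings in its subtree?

Look for the deepest trie node that still has at least two words in its subtree.
"bswccbb" and "bswcccb" agree on "bswcc" (5 characters) before diverging; nothing deeper is shared.
Longest shared-prefix length: 5

5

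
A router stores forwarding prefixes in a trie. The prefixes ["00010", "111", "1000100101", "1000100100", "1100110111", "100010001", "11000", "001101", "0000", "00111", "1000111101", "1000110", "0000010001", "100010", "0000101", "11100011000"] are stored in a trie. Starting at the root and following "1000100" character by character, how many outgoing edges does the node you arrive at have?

2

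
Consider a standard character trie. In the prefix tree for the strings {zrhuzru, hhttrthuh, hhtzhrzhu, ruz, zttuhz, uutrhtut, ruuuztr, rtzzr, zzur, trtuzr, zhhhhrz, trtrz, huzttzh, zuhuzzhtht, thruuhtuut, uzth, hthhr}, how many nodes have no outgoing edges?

Leaves are exactly the stored words that no other stored word extends.
Those words: "hhttrthuh", "hhtzhrzhu", "hthhr", "huzttzh", "rtzzr", "ruuuztr", "ruz", "thruuhtuut", "trtrz", "trtuzr", "uutrhtut", "uzth", "zhhhhrz", "zrhuzru", "zttuhz", "zuhuzzhtht", "zzur"
Leaf count: 17

17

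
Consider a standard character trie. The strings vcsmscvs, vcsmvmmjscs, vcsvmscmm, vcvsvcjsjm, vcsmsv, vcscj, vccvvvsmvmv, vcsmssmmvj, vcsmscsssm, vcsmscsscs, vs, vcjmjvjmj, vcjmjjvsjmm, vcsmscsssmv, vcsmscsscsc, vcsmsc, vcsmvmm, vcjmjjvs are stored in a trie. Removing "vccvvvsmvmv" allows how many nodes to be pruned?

A node on "vccvvvsmvmv"'s path can go only if nothing else ends at it or branches off below it.
The suffix "cvvvsmvmv" (9 nodes) is used only by "vccvvvsmvmv"; the node for "vc" still has the child "s", so pruning stops there.
Nodes removed: 9

9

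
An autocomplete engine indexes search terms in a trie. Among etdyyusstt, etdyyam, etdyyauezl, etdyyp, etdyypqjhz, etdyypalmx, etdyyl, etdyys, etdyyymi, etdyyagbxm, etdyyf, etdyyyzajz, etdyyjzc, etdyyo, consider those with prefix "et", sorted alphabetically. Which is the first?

Filter for "et…" and sort: "etdyyagbxm", "etdyyam", "etdyyauezl", "etdyyf", "etdyyjzc", "etdyyl", "etdyyo", "etdyyp", "etdyypalmx", "etdyypqjhz", "etdyys", "etdyyusstt", "etdyyymi", "etdyyyzajz"
Position 1: etdyyagbxm

etdyyagbxm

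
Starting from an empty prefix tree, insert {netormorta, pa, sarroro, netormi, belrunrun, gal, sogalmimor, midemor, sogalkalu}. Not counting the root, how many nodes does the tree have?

52

Insert word by word; a character creates a node only if that edge doesn't already exist:
  "netormorta" → 10 new (n, e, t, o, r, m, o, r, t, a)
  "pa" → 2 new (p, a)
  "sarroro" → 7 new (s, a, r, r, o, r, o)
  "netormi" → prefix "netorm" already present; 1 new (i)
  "belrunrun" → 9 new (b, e, l, r, u, n, r, u, n)
  "gal" → 3 new (g, a, l)
  "sogalmimor" → prefix "s" already present; 9 new (o, g, a, l, m, i, m, o, r)
  "midemor" → 7 new (m, i, d, e, m, o, r)
  "sogalkalu" → prefix "sogal" already present; 4 new (k, a, l, u)
Total nodes = 10 + 2 + 7 + 1 + 9 + 3 + 9 + 7 + 4 = 52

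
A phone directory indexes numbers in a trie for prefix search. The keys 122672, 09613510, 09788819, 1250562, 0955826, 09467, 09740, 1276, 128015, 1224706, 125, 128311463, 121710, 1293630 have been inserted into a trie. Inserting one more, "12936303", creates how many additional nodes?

Walking "12936303" from the root, the first 7 characters ("1293630") follow existing edges; "3" is the first miss.
Each of the 1 remaining characters creates one node.

1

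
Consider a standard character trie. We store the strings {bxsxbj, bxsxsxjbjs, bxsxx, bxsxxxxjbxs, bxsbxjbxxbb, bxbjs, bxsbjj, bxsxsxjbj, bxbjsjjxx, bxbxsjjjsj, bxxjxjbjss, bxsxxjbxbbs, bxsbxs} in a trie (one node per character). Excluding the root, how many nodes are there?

58

For each word, the new-node count is its length minus the longest prefix already in the trie:
  "bxsxbj" → 6 new (b, x, s, x, b, j)
  "bxsxsxjbjs" → prefix "bxsx" already present; 6 new (s, x, j, b, j, s)
  "bxsxx" → prefix "bxsx" already present; 1 new (x)
  "bxsxxxxjbxs" → prefix "bxsxx" already present; 6 new (x, x, j, b, x, s)
  "bxsbxjbxxbb" → prefix "bxs" already present; 8 new (b, x, j, b, x, x, b, b)
  "bxbjs" → prefix "bx" already present; 3 new (b, j, s)
  "bxsbjj" → prefix "bxsb" already present; 2 new (j, j)
  "bxsxsxjbj" → prefix "bxsxsxjbj" already present; 0 new (none)
  "bxbjsjjxx" → prefix "bxbjs" already present; 4 new (j, j, x, x)
  "bxbxsjjjsj" → prefix "bxb" already present; 7 new (x, s, j, j, j, s, j)
  "bxxjxjbjss" → prefix "bx" already present; 8 new (x, j, x, j, b, j, s, s)
  "bxsxxjbxbbs" → prefix "bxsxx" already present; 6 new (j, b, x, b, b, s)
  "bxsbxs" → prefix "bxsbx" already present; 1 new (s)
Total nodes = 6 + 6 + 1 + 6 + 8 + 3 + 2 + 0 + 4 + 7 + 8 + 6 + 1 = 58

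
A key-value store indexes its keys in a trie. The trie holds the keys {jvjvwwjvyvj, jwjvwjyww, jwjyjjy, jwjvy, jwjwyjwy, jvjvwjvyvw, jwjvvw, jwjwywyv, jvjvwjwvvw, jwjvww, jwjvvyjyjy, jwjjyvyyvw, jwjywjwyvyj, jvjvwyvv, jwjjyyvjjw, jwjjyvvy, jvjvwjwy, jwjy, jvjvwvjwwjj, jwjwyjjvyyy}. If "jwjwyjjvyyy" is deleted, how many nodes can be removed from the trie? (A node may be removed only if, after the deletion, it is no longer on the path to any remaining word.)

A node on "jwjwyjjvyyy"'s path can go only if nothing else ends at it or branches off below it.
The suffix "jvyyy" (5 nodes) is used only by "jwjwyjjvyyy"; the node for "jwjwyj" still has the child "w", so pruning stops there.
Nodes removed: 5

5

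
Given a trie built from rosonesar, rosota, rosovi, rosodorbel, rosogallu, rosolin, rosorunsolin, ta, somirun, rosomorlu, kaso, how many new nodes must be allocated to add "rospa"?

2

"ros" is already a path in the trie; the remaining "pa" must be added.
New nodes needed: |"rospa"| − 3 = 5 − 3 = 2.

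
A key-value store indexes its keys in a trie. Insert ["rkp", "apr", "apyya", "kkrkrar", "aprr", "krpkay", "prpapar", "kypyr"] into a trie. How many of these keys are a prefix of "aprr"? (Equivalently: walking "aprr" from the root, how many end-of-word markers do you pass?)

Traverse "aprr" character by character; count nodes along the way that are marked as word ends.
Prefixes of the query that are stored words: "apr", "aprr"
Count: 2

2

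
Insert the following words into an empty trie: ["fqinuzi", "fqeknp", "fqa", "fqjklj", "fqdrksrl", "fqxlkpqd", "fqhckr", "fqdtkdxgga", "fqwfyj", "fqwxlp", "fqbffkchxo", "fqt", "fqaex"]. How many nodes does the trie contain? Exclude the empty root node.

For each word, the new-node count is its length minus the longest prefix already in the trie:
  "fqinuzi" → 7 new (f, q, i, n, u, z, i)
  "fqeknp" → prefix "fq" already present; 4 new (e, k, n, p)
  "fqa" → prefix "fq" already present; 1 new (a)
  "fqjklj" → prefix "fq" already present; 4 new (j, k, l, j)
  "fqdrksrl" → prefix "fq" already present; 6 new (d, r, k, s, r, l)
  "fqxlkpqd" → prefix "fq" already present; 6 new (x, l, k, p, q, d)
  "fqhckr" → prefix "fq" already present; 4 new (h, c, k, r)
  "fqdtkdxgga" → prefix "fqd" already present; 7 new (t, k, d, x, g, g, a)
  "fqwfyj" → prefix "fq" already present; 4 new (w, f, y, j)
  "fqwxlp" → prefix "fqw" already present; 3 new (x, l, p)
  "fqbffkchxo" → prefix "fq" already present; 8 new (b, f, f, k, c, h, x, o)
  "fqt" → prefix "fq" already present; 1 new (t)
  "fqaex" → prefix "fqa" already present; 2 new (e, x)
Total nodes = 7 + 4 + 1 + 4 + 6 + 6 + 4 + 7 + 4 + 3 + 8 + 1 + 2 = 57

57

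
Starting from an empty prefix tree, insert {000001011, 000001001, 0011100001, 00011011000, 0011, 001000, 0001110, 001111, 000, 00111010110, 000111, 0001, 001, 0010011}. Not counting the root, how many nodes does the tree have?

For each word, the new-node count is its length minus the longest prefix already in the trie:
  "000001011" → 9 new (0, 0, 0, 0, 0, 1, 0, 1, 1)
  "000001001" → prefix "0000010" already present; 2 new (0, 1)
  "0011100001" → prefix "00" already present; 8 new (1, 1, 1, 0, 0, 0, 0, 1)
  "00011011000" → prefix "000" already present; 8 new (1, 1, 0, 1, 1, 0, 0, 0)
  "0011" → prefix "0011" already present; 0 new (none)
  "001000" → prefix "001" already present; 3 new (0, 0, 0)
  "0001110" → prefix "00011" already present; 2 new (1, 0)
  "001111" → prefix "00111" already present; 1 new (1)
  "000" → prefix "000" already present; 0 new (none)
  "00111010110" → prefix "001110" already present; 5 new (1, 0, 1, 1, 0)
  "000111" → prefix "000111" already present; 0 new (none)
  "0001" → prefix "0001" already present; 0 new (none)
  "001" → prefix "001" already present; 0 new (none)
  "0010011" → prefix "00100" already present; 2 new (1, 1)
Total nodes = 9 + 2 + 8 + 8 + 0 + 3 + 2 + 1 + 0 + 5 + 0 + 0 + 0 + 2 = 40

40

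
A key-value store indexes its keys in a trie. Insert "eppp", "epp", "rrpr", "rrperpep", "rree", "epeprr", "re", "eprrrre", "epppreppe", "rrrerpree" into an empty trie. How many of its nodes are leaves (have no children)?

8

A leaf is a node with no children — equivalently, the end of a word that is not a proper prefix of any other stored word.
Those words: "epeprr", "epppreppe", "eprrrre", "re", "rree", "rrperpep", "rrpr", "rrrerpree"
Leaf count: 8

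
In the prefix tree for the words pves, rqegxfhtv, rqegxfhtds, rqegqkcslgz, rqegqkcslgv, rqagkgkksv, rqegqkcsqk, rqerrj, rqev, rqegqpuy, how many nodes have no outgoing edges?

Leaves are exactly the stored words that no other stored word extends.
Those words: "pves", "rqagkgkksv", "rqegqkcslgv", "rqegqkcslgz", "rqegqkcsqk", "rqegqpuy", "rqegxfhtds", "rqegxfhtv", "rqerrj", "rqev"
Leaf count: 10

10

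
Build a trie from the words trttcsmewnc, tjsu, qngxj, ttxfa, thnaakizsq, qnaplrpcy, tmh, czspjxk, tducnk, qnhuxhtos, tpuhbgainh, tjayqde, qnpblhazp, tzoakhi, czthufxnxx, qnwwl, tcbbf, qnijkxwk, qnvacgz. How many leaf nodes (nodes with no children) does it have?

A leaf is a node with no children — equivalently, the end of a word that is not a proper prefix of any other stored word.
Those words: "czspjxk", "czthufxnxx", "qnaplrpcy", "qngxj", "qnhuxhtos", "qnijkxwk", "qnpblhazp", "qnvacgz", "qnwwl", "tcbbf", "tducnk", "thnaakizsq", "tjayqde", "tjsu", "tmh", "tpuhbgainh", "trttcsmewnc", "ttxfa", "tzoakhi"
Leaf count: 19

19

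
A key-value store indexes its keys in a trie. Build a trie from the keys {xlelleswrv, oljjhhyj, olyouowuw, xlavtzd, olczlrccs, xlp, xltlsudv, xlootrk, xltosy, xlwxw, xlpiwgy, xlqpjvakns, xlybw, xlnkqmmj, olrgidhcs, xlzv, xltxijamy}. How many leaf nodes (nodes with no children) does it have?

16

Leaves are exactly the stored words that no other stored word extends.
Those words: "olczlrccs", "oljjhhyj", "olrgidhcs", "olyouowuw", "xlavtzd", "xlelleswrv", "xlnkqmmj", "xlootrk", "xlpiwgy", "xlqpjvakns", "xltlsudv", "xltosy", "xltxijamy", "xlwxw", "xlybw", "xlzv"
Leaf count: 16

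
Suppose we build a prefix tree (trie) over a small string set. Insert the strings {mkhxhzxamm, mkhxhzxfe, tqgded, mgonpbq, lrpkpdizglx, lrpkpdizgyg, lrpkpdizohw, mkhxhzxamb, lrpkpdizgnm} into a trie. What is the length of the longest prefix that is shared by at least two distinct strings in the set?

The deepest shared node is where two words last agree before diverging.
"lrpkpdizglx" and "lrpkpdizgnm" agree on "lrpkpdizg" (9 characters) before diverging; nothing deeper is shared.
Longest shared-prefix length: 9

9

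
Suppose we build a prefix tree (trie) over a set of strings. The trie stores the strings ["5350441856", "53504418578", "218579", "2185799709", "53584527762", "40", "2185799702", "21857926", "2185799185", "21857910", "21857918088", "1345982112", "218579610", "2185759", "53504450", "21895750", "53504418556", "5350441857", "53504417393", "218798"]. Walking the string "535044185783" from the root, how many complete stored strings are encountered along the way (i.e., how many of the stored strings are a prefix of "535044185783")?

2

Check each prefix of "535044185783" against the stored set — each match is an end-marker on the path.
Prefixes of the query that are stored words: "5350441857", "53504418578"
Count: 2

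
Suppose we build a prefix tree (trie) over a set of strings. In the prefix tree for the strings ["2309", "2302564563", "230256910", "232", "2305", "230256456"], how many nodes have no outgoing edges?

5

A leaf is a node with no children — equivalently, the end of a word that is not a proper prefix of any other stored word.
Those words: "2302564563", "230256910", "2305", "2309", "232"
Leaf count: 5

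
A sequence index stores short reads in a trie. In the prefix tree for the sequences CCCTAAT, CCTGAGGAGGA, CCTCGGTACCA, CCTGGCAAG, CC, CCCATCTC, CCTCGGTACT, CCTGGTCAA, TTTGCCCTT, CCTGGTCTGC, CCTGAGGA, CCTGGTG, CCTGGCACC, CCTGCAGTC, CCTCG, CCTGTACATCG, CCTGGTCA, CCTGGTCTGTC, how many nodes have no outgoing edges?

Leaves are exactly the stored words that no other stored word extends.
Those words: "CCCATCTC", "CCCTAAT", "CCTCGGTACCA", "CCTCGGTACT", "CCTGAGGAGGA", "CCTGCAGTC", "CCTGGCAAG", "CCTGGCACC", "CCTGGTCAA", "CCTGGTCTGC", "CCTGGTCTGTC", "CCTGGTG", "CCTGTACATCG", "TTTGCCCTT"
Leaf count: 14

14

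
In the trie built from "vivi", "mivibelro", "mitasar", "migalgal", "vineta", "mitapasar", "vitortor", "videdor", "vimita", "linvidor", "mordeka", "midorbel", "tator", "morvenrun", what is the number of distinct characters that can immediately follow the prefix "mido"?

1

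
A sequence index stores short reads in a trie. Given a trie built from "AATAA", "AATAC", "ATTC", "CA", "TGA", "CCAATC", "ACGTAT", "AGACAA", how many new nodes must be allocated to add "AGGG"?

2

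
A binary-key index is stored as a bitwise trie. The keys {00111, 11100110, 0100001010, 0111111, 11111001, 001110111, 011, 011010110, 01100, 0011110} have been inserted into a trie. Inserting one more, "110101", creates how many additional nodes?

"11" is already a path in the trie; the remaining "0101" must be added.
Each of the 4 remaining characters creates one node.

4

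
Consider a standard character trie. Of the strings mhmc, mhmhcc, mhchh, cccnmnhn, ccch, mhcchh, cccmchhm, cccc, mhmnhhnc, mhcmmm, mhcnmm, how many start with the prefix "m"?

Walk to "m"; the words in its subtree are exactly those with that prefix.
Words under "m": mhcchh, mhchh, mhcmmm, mhcnmm, mhmc, mhmhcc, mhmnhhnc
Count: 7

7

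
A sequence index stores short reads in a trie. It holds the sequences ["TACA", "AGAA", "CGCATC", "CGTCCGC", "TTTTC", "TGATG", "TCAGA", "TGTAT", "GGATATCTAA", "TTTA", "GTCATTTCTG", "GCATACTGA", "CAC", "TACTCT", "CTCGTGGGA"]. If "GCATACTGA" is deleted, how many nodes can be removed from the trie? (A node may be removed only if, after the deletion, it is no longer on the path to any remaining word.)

8

A node on "GCATACTGA"'s path can go only if nothing else ends at it or branches off below it.
The suffix "CATACTGA" (8 nodes) is used only by "GCATACTGA"; the node for "G" still has the child "G", so pruning stops there.
Nodes removed: 8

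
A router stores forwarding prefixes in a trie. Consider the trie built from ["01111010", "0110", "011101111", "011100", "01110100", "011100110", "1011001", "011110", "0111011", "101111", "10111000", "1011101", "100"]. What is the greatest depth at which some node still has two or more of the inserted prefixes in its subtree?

7

Look for the deepest trie node that still has at least two words in its subtree.
"0111011" and "011101111" agree on "0111011" (7 characters) before diverging; nothing deeper is shared.
Longest shared-prefix length: 7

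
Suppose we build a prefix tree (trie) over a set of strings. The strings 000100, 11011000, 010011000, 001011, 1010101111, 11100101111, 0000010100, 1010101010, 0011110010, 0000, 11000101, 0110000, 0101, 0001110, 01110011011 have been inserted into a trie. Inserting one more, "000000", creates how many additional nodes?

1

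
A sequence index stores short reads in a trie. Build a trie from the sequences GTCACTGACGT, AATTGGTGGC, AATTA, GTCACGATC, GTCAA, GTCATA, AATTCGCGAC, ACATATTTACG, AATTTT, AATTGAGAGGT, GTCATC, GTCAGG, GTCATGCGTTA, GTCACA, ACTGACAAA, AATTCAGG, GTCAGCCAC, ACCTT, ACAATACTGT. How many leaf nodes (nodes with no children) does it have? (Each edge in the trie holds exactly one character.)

19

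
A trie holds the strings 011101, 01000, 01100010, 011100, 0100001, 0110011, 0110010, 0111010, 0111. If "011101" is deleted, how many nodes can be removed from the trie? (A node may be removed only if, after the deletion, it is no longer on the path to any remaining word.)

0

After clearing the end-marker at "011101", prune upward until reaching a node still needed by another word.
Every node on "011101" is still needed (e.g. by "0111010"), so nothing is freed.
Nodes removed: 0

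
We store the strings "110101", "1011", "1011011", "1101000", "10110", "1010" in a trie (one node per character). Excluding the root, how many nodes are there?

15

For each word, the new-node count is its length minus the longest prefix already in the trie:
  "110101" → 6 new (1, 1, 0, 1, 0, 1)
  "1011" → prefix "1" already present; 3 new (0, 1, 1)
  "1011011" → prefix "1011" already present; 3 new (0, 1, 1)
  "1101000" → prefix "11010" already present; 2 new (0, 0)
  "10110" → prefix "10110" already present; 0 new (none)
  "1010" → prefix "101" already present; 1 new (0)
Total nodes = 6 + 3 + 3 + 2 + 0 + 1 = 15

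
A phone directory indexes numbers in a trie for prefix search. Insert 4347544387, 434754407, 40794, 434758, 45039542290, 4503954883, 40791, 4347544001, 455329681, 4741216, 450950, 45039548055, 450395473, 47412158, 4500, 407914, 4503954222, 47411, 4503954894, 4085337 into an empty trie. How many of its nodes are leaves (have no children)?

A leaf is a node with no children — equivalently, the end of a word that is not a proper prefix of any other stored word.
Those words: "407914", "40794", "4085337", "4347544001", "434754407", "4347544387", "434758", "4500", "4503954222", "45039542290", "450395473", "45039548055", "4503954883", "4503954894", "450950", "455329681", "47411", "47412158", "4741216"
Leaf count: 19

19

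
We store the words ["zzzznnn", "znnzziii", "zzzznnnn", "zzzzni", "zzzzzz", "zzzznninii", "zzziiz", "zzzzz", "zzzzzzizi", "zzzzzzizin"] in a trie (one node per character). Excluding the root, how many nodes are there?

29

Trie structure (* marks end of a word):
(root)
└─ z
   ├─ n
   │  └─ n
   │     └─ z
   │        └─ z
   │           └─ i
   │              └─ i
   │                 └─ i *
   └─ z
      └─ z
         ├─ i
         │  └─ i
         │     └─ z *
         └─ z
            ├─ n
            │  ├─ i *
            │  └─ n
            │     ├─ i
            │     │  └─ n
            │     │     └─ i
            │     │        └─ i *
            │     └─ n *
            │        └─ n *
            └─ z *
               └─ z *
                  └─ i
                     └─ z
                        └─ i *
                           └─ n *
Counting every labelled node above: 29.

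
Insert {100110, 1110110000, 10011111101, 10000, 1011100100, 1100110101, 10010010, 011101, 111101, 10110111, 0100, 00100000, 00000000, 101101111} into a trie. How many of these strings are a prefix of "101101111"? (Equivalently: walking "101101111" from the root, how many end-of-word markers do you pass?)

2

Check each prefix of "101101111" against the stored set — each match is an end-marker on the path.
Prefixes of the query that are stored words: "10110111", "101101111"
Count: 2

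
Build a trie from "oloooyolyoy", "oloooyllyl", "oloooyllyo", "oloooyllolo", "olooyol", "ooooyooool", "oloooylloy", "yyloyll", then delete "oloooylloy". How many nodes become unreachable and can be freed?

Walk "oloooylloy" from the leaf back toward the root, removing each node that no remaining word uses.
The suffix "y" (1 node) is used only by "oloooylloy"; the node for "oloooyllo" still has the child "l", so pruning stops there.
Nodes removed: 1

1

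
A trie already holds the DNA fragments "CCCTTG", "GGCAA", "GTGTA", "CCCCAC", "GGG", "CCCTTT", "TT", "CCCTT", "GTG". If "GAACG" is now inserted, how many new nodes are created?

The longest prefix of "GAACG" already in the trie is "G" (length 1).
Each of the 4 remaining characters creates one node.

4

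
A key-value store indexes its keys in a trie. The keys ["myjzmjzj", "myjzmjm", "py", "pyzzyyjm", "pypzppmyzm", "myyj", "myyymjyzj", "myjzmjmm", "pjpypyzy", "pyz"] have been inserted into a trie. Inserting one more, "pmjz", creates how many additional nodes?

3

"p" is already a path in the trie; the remaining "mjz" must be added.
So 4 − 1 = 3 new nodes.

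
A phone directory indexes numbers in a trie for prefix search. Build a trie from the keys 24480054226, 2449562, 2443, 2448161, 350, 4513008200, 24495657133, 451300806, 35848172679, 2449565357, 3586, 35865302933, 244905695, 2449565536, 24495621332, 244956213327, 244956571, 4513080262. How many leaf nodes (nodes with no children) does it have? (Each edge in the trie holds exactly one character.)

A leaf is a node with no children — equivalently, the end of a word that is not a proper prefix of any other stored word.
Those words: "2443", "24480054226", "2448161", "244905695", "244956213327", "2449565357", "2449565536", "24495657133", "350", "35848172679", "35865302933", "451300806", "4513008200", "4513080262"
Leaf count: 14

14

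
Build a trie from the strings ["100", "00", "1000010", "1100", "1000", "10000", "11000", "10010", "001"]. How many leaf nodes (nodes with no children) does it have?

Leaves are exactly the stored words that no other stored word extends.
Those words: "001", "1000010", "10010", "11000"
Leaf count: 4

4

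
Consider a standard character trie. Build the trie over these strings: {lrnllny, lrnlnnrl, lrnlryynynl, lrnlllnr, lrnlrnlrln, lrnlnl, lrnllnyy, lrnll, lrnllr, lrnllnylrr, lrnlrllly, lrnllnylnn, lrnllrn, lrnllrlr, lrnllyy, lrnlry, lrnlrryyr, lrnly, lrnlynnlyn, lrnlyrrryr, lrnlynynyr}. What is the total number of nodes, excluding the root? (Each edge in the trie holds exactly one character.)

62

For each word, the new-node count is its length minus the longest prefix already in the trie:
  "lrnllny" → 7 new (l, r, n, l, l, n, y)
  "lrnlnnrl" → prefix "lrnl" already present; 4 new (n, n, r, l)
  "lrnlryynynl" → prefix "lrnl" already present; 7 new (r, y, y, n, y, n, l)
  "lrnlllnr" → prefix "lrnll" already present; 3 new (l, n, r)
  "lrnlrnlrln" → prefix "lrnlr" already present; 5 new (n, l, r, l, n)
  "lrnlnl" → prefix "lrnln" already present; 1 new (l)
  "lrnllnyy" → prefix "lrnllny" already present; 1 new (y)
  "lrnll" → prefix "lrnll" already present; 0 new (none)
  "lrnllr" → prefix "lrnll" already present; 1 new (r)
  "lrnllnylrr" → prefix "lrnllny" already present; 3 new (l, r, r)
  "lrnlrllly" → prefix "lrnlr" already present; 4 new (l, l, l, y)
  "lrnllnylnn" → prefix "lrnllnyl" already present; 2 new (n, n)
  "lrnllrn" → prefix "lrnllr" already present; 1 new (n)
  "lrnllrlr" → prefix "lrnllr" already present; 2 new (l, r)
  "lrnllyy" → prefix "lrnll" already present; 2 new (y, y)
  "lrnlry" → prefix "lrnlry" already present; 0 new (none)
  "lrnlrryyr" → prefix "lrnlr" already present; 4 new (r, y, y, r)
  "lrnly" → prefix "lrnl" already present; 1 new (y)
  "lrnlynnlyn" → prefix "lrnly" already present; 5 new (n, n, l, y, n)
  "lrnlyrrryr" → prefix "lrnly" already present; 5 new (r, r, r, y, r)
  "lrnlynynyr" → prefix "lrnlyn" already present; 4 new (y, n, y, r)
Total nodes = 7 + 4 + 7 + 3 + 5 + 1 + 1 + 0 + 1 + 3 + 4 + 2 + 1 + 2 + 2 + 0 + 4 + 1 + 5 + 5 + 4 = 62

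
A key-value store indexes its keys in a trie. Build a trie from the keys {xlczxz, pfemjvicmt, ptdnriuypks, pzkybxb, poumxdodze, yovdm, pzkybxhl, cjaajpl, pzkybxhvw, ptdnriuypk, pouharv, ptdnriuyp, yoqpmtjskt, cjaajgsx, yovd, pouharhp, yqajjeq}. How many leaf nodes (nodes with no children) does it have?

Leaves are exactly the stored words that no other stored word extends.
Those words: "cjaajgsx", "cjaajpl", "pfemjvicmt", "pouharhp", "pouharv", "poumxdodze", "ptdnriuypks", "pzkybxb", "pzkybxhl", "pzkybxhvw", "xlczxz", "yoqpmtjskt", "yovdm", "yqajjeq"
Leaf count: 14

14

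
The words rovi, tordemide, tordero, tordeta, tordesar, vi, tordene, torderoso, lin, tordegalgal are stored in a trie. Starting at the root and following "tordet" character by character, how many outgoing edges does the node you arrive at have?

1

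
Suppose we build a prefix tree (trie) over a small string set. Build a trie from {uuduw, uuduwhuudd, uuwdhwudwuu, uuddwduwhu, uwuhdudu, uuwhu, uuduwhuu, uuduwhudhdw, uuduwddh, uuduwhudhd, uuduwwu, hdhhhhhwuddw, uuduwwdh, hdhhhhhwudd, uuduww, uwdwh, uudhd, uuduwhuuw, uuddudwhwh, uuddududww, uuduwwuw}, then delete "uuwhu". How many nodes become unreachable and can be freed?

2

After clearing the end-marker at "uuwhu", prune upward until reaching a node still needed by another word.
The suffix "hu" (2 nodes) is used only by "uuwhu"; the node for "uuw" still has the child "d", so pruning stops there.
Nodes removed: 2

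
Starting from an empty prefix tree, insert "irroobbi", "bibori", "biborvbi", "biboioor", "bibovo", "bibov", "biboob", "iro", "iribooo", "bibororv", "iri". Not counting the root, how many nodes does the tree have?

34

Count nodes per top-level branch (shared prefixes stored once):
  'b'-branch (biboioor, biboob, bibori, bibororv, biborvbi, bibov, bibovo): 20 nodes
  'i'-branch (iri, iribooo, iro, irroobbi): 14 nodes
Sum: 34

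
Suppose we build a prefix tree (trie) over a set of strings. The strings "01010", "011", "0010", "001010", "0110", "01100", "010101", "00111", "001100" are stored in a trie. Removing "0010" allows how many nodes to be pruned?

0

A node on "0010"'s path can go only if nothing else ends at it or branches off below it.
Every node on "0010" is still needed (e.g. by "001010"), so nothing is freed.
Nodes removed: 0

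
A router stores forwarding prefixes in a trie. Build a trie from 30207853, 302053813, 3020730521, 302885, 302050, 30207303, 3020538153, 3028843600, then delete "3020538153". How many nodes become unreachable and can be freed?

A node on "3020538153"'s path can go only if nothing else ends at it or branches off below it.
The suffix "53" (2 nodes) is used only by "3020538153"; the node for "30205381" still has the child "3", so pruning stops there.
Nodes removed: 2

2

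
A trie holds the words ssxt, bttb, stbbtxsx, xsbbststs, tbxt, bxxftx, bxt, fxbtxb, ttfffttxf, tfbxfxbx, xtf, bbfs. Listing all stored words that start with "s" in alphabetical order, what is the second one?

stbbtxsx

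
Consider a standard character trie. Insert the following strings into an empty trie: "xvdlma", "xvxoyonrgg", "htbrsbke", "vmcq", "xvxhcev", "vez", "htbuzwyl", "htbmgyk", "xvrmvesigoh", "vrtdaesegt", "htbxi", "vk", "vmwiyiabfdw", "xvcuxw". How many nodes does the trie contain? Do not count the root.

Count nodes per top-level branch (shared prefixes stored once):
  'h'-branch (htbmgyk, htbrsbke, htbuzwyl, htbxi): 19 nodes
  'v'-branch (vez, vk, vmcq, vmwiyiabfdw, vrtdaesegt): 25 nodes
  'x'-branch (xvcuxw, xvdlma, xvrmvesigoh, xvxhcev, xvxoyonrgg): 31 nodes
Sum: 75

75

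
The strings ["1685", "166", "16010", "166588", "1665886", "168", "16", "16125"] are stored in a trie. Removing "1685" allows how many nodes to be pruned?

1

A node on "1685"'s path can go only if nothing else ends at it or branches off below it.
The suffix "5" (1 node) is used only by "1685"; "168" is itself a stored word, so pruning stops there.
Nodes removed: 1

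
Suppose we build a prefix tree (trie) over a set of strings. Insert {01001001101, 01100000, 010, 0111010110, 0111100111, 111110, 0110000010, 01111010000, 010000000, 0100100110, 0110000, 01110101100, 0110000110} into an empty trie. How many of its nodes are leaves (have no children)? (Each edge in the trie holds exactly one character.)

8

Leaves are exactly the stored words that no other stored word extends.
Those words: "010000000", "01001001101", "0110000010", "0110000110", "01110101100", "0111100111", "01111010000", "111110"
Leaf count: 8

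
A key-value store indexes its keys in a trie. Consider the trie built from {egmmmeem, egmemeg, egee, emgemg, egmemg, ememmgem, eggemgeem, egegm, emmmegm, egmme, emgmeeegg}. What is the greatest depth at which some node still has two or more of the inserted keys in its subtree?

5

Look for the deepest trie node that still has at least two words in its subtree.
e.g. "egmemeg" and "egmemg" share the prefix "egmem" of length 5; no pair shares a longer one.
Longest shared-prefix length: 5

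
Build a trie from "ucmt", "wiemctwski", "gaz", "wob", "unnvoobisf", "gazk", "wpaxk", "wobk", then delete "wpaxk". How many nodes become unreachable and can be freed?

Walk "wpaxk" from the leaf back toward the root, removing each node that no remaining word uses.
The suffix "paxk" (4 nodes) is used only by "wpaxk"; the node for "w" still has the child "i", so pruning stops there.
Nodes removed: 4

4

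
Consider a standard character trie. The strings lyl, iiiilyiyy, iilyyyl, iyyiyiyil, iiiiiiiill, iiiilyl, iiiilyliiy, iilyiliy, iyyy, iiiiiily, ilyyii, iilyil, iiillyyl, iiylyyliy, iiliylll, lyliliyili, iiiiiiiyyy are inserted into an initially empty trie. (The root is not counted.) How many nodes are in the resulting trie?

Trace insertions, counting only characters that open a new branch:
  "lyl" → 3 new (l, y, l)
  "iiiilyiyy" → 9 new (i, i, i, i, l, y, i, y, y)
  "iilyyyl" → prefix "ii" already present; 5 new (l, y, y, y, l)
  "iyyiyiyil" → prefix "i" already present; 8 new (y, y, i, y, i, y, i, l)
  "iiiiiiiill" → prefix "iiii" already present; 6 new (i, i, i, i, l, l)
  "iiiilyl" → prefix "iiiily" already present; 1 new (l)
  "iiiilyliiy" → prefix "iiiilyl" already present; 3 new (i, i, y)
  "iilyiliy" → prefix "iily" already present; 4 new (i, l, i, y)
  "iyyy" → prefix "iyy" already present; 1 new (y)
  "iiiiiily" → prefix "iiiiii" already present; 2 new (l, y)
  "ilyyii" → prefix "i" already present; 5 new (l, y, y, i, i)
  "iilyil" → prefix "iilyil" already present; 0 new (none)
  "iiillyyl" → prefix "iii" already present; 5 new (l, l, y, y, l)
  "iiylyyliy" → prefix "ii" already present; 7 new (y, l, y, y, l, i, y)
  "iiliylll" → prefix "iil" already present; 5 new (i, y, l, l, l)
  "lyliliyili" → prefix "lyl" already present; 7 new (i, l, i, y, i, l, i)
  "iiiiiiiyyy" → prefix "iiiiiii" already present; 3 new (y, y, y)
Total nodes = 3 + 9 + 5 + 8 + 6 + 1 + 3 + 4 + 1 + 2 + 5 + 0 + 5 + 7 + 5 + 7 + 3 = 74

74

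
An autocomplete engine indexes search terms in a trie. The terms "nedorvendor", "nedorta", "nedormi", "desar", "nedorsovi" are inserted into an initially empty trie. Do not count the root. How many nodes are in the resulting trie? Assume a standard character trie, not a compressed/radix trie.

Count nodes per top-level branch (shared prefixes stored once):
  'd'-branch (desar): 5 nodes
  'n'-branch (nedormi, nedorsovi, nedorta, nedorvendor): 19 nodes
Sum: 24

24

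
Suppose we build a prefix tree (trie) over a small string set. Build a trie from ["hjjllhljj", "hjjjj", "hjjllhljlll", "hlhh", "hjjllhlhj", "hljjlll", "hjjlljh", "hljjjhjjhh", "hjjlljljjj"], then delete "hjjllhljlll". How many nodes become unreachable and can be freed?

3

A node on "hjjllhljlll"'s path can go only if nothing else ends at it or branches off below it.
The suffix "lll" (3 nodes) is used only by "hjjllhljlll"; the node for "hjjllhlj" still has the child "j", so pruning stops there.
Nodes removed: 3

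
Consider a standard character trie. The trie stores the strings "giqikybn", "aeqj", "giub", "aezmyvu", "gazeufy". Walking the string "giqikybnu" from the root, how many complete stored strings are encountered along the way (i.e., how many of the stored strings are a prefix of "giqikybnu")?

Traverse "giqikybnu" character by character; count nodes along the way that are marked as word ends.
Prefixes of the query that are stored words: "giqikybn"
Count: 1

1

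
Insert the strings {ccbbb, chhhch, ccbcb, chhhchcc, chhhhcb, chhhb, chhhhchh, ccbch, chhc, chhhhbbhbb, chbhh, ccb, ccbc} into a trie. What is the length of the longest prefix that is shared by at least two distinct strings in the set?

Look for the deepest trie node that still has at least two words in its subtree.
e.g. "chhhch" and "chhhchcc" share the prefix "chhhch" of length 6; no pair shares a longer one.
Longest shared-prefix length: 6

6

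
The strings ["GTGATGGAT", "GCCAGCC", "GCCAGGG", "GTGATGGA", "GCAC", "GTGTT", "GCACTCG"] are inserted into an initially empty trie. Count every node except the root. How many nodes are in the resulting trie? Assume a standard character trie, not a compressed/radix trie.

Trace insertions, counting only characters that open a new branch:
  "GTGATGGAT" → 9 new (G, T, G, A, T, G, G, A, T)
  "GCCAGCC" → prefix "G" already present; 6 new (C, C, A, G, C, C)
  "GCCAGGG" → prefix "GCCAG" already present; 2 new (G, G)
  "GTGATGGA" → prefix "GTGATGGA" already present; 0 new (none)
  "GCAC" → prefix "GC" already present; 2 new (A, C)
  "GTGTT" → prefix "GTG" already present; 2 new (T, T)
  "GCACTCG" → prefix "GCAC" already present; 3 new (T, C, G)
Total nodes = 9 + 6 + 2 + 0 + 2 + 2 + 3 = 24

24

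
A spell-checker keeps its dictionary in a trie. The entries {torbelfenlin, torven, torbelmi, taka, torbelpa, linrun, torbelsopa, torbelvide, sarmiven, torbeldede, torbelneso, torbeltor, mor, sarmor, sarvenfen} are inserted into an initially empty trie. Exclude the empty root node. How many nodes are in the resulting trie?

Insert word by word; a character creates a node only if that edge doesn't already exist:
  "torbelfenlin" → 12 new (t, o, r, b, e, l, f, e, n, l, i, n)
  "torven" → prefix "tor" already present; 3 new (v, e, n)
  "torbelmi" → prefix "torbel" already present; 2 new (m, i)
  "taka" → prefix "t" already present; 3 new (a, k, a)
  "torbelpa" → prefix "torbel" already present; 2 new (p, a)
  "linrun" → 6 new (l, i, n, r, u, n)
  "torbelsopa" → prefix "torbel" already present; 4 new (s, o, p, a)
  "torbelvide" → prefix "torbel" already present; 4 new (v, i, d, e)
  "sarmiven" → 8 new (s, a, r, m, i, v, e, n)
  "torbeldede" → prefix "torbel" already present; 4 new (d, e, d, e)
  "torbelneso" → prefix "torbel" already present; 4 new (n, e, s, o)
  "torbeltor" → prefix "torbel" already present; 3 new (t, o, r)
  "mor" → 3 new (m, o, r)
  "sarmor" → prefix "sarm" already present; 2 new (o, r)
  "sarvenfen" → prefix "sar" already present; 6 new (v, e, n, f, e, n)
Total nodes = 12 + 3 + 2 + 3 + 2 + 6 + 4 + 4 + 8 + 4 + 4 + 3 + 3 + 2 + 6 = 66

66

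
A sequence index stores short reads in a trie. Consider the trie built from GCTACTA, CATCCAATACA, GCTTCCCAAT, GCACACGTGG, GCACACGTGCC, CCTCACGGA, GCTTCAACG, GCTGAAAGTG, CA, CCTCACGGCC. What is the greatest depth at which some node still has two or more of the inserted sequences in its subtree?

9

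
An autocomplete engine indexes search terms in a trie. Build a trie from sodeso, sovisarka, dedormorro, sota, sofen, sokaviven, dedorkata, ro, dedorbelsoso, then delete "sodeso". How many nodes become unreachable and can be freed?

4

Walk "sodeso" from the leaf back toward the root, removing each node that no remaining word uses.
The suffix "deso" (4 nodes) is used only by "sodeso"; the node for "so" still has the child "v", so pruning stops there.
Nodes removed: 4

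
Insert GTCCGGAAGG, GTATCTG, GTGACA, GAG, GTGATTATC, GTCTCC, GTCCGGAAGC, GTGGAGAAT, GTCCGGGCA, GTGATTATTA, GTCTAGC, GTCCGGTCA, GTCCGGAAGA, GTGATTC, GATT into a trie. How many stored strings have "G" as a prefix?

15

Walk to "G"; the words in its subtree are exactly those with that prefix.
Words under "G": GAG, GATT, GTATCTG, GTCCGGAAGA, GTCCGGAAGC, GTCCGGAAGG, GTCCGGGCA, GTCCGGTCA, GTCTAGC, GTCTCC, GTGACA, GTGATTATC, GTGATTATTA, GTGATTC, GTGGAGAAT
Count: 15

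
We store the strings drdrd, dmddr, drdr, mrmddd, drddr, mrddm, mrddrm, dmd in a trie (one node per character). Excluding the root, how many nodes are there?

22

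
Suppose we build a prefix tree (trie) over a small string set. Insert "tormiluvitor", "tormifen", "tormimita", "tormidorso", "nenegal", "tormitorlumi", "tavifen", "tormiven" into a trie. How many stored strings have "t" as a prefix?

Traverse to the node for "t", then collect every word in that subtree.
Words under "t": tavifen, tormidorso, tormifen, tormiluvitor, tormimita, tormitorlumi, tormiven
Count: 7

7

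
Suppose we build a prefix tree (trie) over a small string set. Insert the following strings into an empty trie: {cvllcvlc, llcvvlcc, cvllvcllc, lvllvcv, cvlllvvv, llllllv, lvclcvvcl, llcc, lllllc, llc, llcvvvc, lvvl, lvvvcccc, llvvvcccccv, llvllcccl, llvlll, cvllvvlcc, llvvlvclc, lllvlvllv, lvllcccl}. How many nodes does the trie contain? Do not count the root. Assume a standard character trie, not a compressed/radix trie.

89

Trace insertions, counting only characters that open a new branch:
  "cvllcvlc" → 8 new (c, v, l, l, c, v, l, c)
  "llcvvlcc" → 8 new (l, l, c, v, v, l, c, c)
  "cvllvcllc" → prefix "cvll" already present; 5 new (v, c, l, l, c)
  "lvllvcv" → prefix "l" already present; 6 new (v, l, l, v, c, v)
  "cvlllvvv" → prefix "cvll" already present; 4 new (l, v, v, v)
  "llllllv" → prefix "ll" already present; 5 new (l, l, l, l, v)
  "lvclcvvcl" → prefix "lv" already present; 7 new (c, l, c, v, v, c, l)
  "llcc" → prefix "llc" already present; 1 new (c)
  "lllllc" → prefix "lllll" already present; 1 new (c)
  "llc" → prefix "llc" already present; 0 new (none)
  "llcvvvc" → prefix "llcvv" already present; 2 new (v, c)
  "lvvl" → prefix "lv" already present; 2 new (v, l)
  "lvvvcccc" → prefix "lvv" already present; 5 new (v, c, c, c, c)
  "llvvvcccccv" → prefix "ll" already present; 9 new (v, v, v, c, c, c, c, c, v)
  "llvllcccl" → prefix "llv" already present; 6 new (l, l, c, c, c, l)
  "llvlll" → prefix "llvll" already present; 1 new (l)
  "cvllvvlcc" → prefix "cvllv" already present; 4 new (v, l, c, c)
  "llvvlvclc" → prefix "llvv" already present; 5 new (l, v, c, l, c)
  "lllvlvllv" → prefix "lll" already present; 6 new (v, l, v, l, l, v)
  "lvllcccl" → prefix "lvll" already present; 4 new (c, c, c, l)
Total nodes = 8 + 8 + 5 + 6 + 4 + 5 + 7 + 1 + 1 + 0 + 2 + 2 + 5 + 9 + 6 + 1 + 4 + 5 + 6 + 4 = 89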